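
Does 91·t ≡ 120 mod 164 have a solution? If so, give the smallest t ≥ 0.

gcd(91, 164) = 1, so a unique solution mod 164 exists.
91⁻¹ ≡ 155 (mod 164).
t ≡ 155·120 ≡ 68 (mod 164).

68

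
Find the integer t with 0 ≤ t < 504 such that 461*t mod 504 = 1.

293

By the extended Euclidean algorithm:
504 = 1·461 + 43
461 = 10·43 + 31
43 = 1·31 + 12
31 = 2·12 + 7
12 = 1·7 + 5
7 = 1·5 + 2
5 = 2·2 + 1
2 = 2·1 + 0
gcd(461, 504) = 1, so the inverse exists.
Back-substitute for 1:
1 = 1·5 − 2·2
  = −2·7 + 3·5
  = 3·12 − 5·7
  = −5·31 + 13·12
  = 13·43 − 18·31
  = −18·461 + 193·43
  = 193·504 − 211·461
So 461⁻¹ ≡ −211 ≡ 293 (mod 504).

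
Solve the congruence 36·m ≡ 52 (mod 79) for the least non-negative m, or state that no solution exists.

19

gcd(36, 79) = 1, so a unique solution mod 79 exists.
36⁻¹ ≡ 11 (mod 79).
m ≡ 11·52 ≡ 19 (mod 79).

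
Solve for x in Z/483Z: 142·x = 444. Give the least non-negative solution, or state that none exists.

gcd(142, 483) = 1, so a unique solution mod 483 exists.
142⁻¹ ≡ 466 (mod 483).
x ≡ 466·444 ≡ 180 (mod 483).

180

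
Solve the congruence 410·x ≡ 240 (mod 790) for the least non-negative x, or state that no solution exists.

gcd(410, 790) = 10, and 10 | 240, so solutions exist.
Divide through by 10: 41·x mod 79 = 24.
41⁻¹ ≡ 27 (mod 79).
x ≡ 27·24 ≡ 16 (mod 79).
The smallest non-negative solution is x = 16.

16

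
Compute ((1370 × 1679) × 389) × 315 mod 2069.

1370 × 1679 = 2300230 ≡ 1571 (mod 2069)
1571 × 389 = 611119 ≡ 764 (mod 2069)
764 × 315 = 240660 ≡ 656 (mod 2069)

656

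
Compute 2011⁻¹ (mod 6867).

2923

Run the extended Euclidean algorithm:
6867 = 3*2011 + 834
2011 = 2*834 + 343
834 = 2*343 + 148
343 = 2*148 + 47
148 = 3*47 + 7
47 = 6*7 + 5
7 = 1*5 + 2
5 = 2*2 + 1
2 = 2*1 + 0
gcd(2011, 6867) = 1, so the inverse exists.
Bézout: 1 = −856*6867 + 2923*2011.
So 2011⁻¹ ≡ 2923 (mod 6867).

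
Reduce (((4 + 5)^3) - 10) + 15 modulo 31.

4 + 5 = 9
(9)^3 ≡ 16 (mod 31)
16 - 10 = 6
6 + 15 = 21

21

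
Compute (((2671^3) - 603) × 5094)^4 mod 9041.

(2671)^3 ≡ 4749 (mod 9041)
4749 - 603 = 4146
4146 × 5094 = 21119724 ≡ 8989 (mod 9041)
(8989)^4 ≡ 6488 (mod 9041)

6488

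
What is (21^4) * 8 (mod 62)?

(21)^4 ≡ 49 (mod 62)
49 * 8 = 392 ≡ 20 (mod 62)

20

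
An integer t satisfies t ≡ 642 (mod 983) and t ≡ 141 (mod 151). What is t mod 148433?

117619

983⁻¹ mod 151: 983·51 ≡ 1 (mod 151), so 983⁻¹ ≡ 51.
t = 642 + 983·((141 − 642)·51 mod 151) = 642 + 983·119 = 117619.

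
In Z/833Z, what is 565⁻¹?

Apply the Euclidean algorithm and back-substitute:
833 = 1*565 + 268
565 = 2*268 + 29
268 = 9*29 + 7
29 = 4*7 + 1
7 = 7*1 + 0
gcd(565, 833) = 1, so the inverse exists.
Back-substitute for 1:
1 = 1*29 − 4*7
  = −4*268 + 37*29
  = 37*565 − 78*268
  = −78*833 + 115*565
So 565⁻¹ ≡ 115 (mod 833).

115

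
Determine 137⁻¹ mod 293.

293 = 2*137 + 19
137 = 7*19 + 4
19 = 4*4 + 3
4 = 1*3 + 1
3 = 3*1 + 0
gcd(137, 293) = 1, so the inverse exists.
Back-substitute for 1:
1 = 1*4 − 1*3
  = −1*19 + 5*4
  = 5*137 − 36*19
  = −36*293 + 77*137
So 137⁻¹ ≡ 77 (mod 293).

77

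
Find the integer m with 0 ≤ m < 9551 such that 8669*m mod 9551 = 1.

9551 = 1·8669 + 882
8669 = 9·882 + 731
882 = 1·731 + 151
731 = 4·151 + 127
151 = 1·127 + 24
127 = 5·24 + 7
24 = 3·7 + 3
7 = 2·3 + 1
3 = 3·1 + 0
gcd(8669, 9551) = 1, so the inverse exists.
Back-substitute for 1:
1 = 1·7 − 2·3
  = −2·24 + 7·7
  = 7·127 − 37·24
  = −37·151 + 44·127
  = 44·731 − 213·151
  = −213·882 + 257·731
  = 257·8669 − 2526·882
  = −2526·9551 + 2783·8669
So 8669⁻¹ ≡ 2783 (mod 9551).

2783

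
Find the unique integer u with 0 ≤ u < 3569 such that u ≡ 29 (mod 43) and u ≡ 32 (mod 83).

43⁻¹ mod 83: 43·56 ≡ 1 (mod 83), so 43⁻¹ ≡ 56.
u = 29 + 43·((32 − 29)·56 mod 83) = 29 + 43·2 = 115.
Check: 115 mod 43 = 29, 115 mod 83 = 32. ✓

115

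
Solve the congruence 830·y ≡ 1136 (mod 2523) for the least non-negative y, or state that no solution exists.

gcd(830, 2523) = 1, so a unique solution mod 2523 exists.
830⁻¹ ≡ 1529 (mod 2523).
y ≡ 1529·1136 ≡ 1120 (mod 2523).

1120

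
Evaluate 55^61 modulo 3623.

By square-and-multiply:
61 in binary is 111101, i.e. 61 = 32 + 16 + 8 + 4 + 1.
55^1 ≡ 55 (mod 3623)
55^2 ≡ 55^2 = 3025 (mod 3623)
55^4 ≡ 3025^2 = 9150625 ≡ 2550 (mod 3623)
55^8 ≡ 2550^2 = 6502500 ≡ 2838 (mod 3623)
55^16 ≡ 2838^2 = 8054244 ≡ 315 (mod 3623)
55^32 ≡ 315^2 = 99225 ≡ 1404 (mod 3623)
55^61 = 55^32 × 55^16 × 55^8 × 55^4 × 55^1 ≡ 1404 × 315 × 2838 × 2550 × 55 (mod 3623).
Accumulate the product:
1404 × 315 = 442260 ≡ 254
254 × 2838 = 720852 ≡ 3498
3498 × 2550 = 8919900 ≡ 74
74 × 55 = 4070 ≡ 447

447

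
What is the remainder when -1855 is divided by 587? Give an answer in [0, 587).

-1855 = -4·587 + 493, so -1855 ≡ 493 (mod 587).

493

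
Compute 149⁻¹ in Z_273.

11

Apply the Euclidean algorithm and back-substitute:
273 = 1×149 + 124
149 = 1×124 + 25
124 = 4×25 + 24
25 = 1×24 + 1
24 = 24×1 + 0
gcd(149, 273) = 1, so the inverse exists.
Bézout: 1 = −6×273 + 11×149.
So 149⁻¹ ≡ 11 (mod 273).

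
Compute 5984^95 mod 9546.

Compute successive squares:
95 in binary is 1011111, i.e. 95 = 64 + 16 + 8 + 4 + 2 + 1.
5984^1 ≡ 5984 (mod 9546)
5984^2 ≡ 5984^2 = 35808256 ≡ 1210 (mod 9546)
5984^4 ≡ 1210^2 = 1464100 ≡ 3562 (mod 9546)
5984^8 ≡ 3562^2 = 12687844 ≡ 1210 (mod 9546)
5984^16 ≡ 1210^2 = 1464100 ≡ 3562 (mod 9546)
5984^32 ≡ 3562^2 = 12687844 ≡ 1210 (mod 9546)
5984^64 ≡ 1210^2 = 1464100 ≡ 3562 (mod 9546)
5984^95 = 5984^64 × 5984^16 × 5984^8 × 5984^4 × 5984^2 × 5984^1 ≡ 3562 × 3562 × 1210 × 3562 × 1210 × 5984 (mod 9546).
Accumulate the product:
3562 × 3562 = 12687844 ≡ 1210
1210 × 1210 = 1464100 ≡ 3562
3562 × 3562 = 12687844 ≡ 1210
1210 × 1210 = 1464100 ≡ 3562
3562 × 5984 = 21315008 ≡ 8336

8336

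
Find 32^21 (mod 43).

42

21 in binary is 10101, i.e. 21 = 16 + 4 + 1.
32^1 ≡ 32 (mod 43)
32^2 ≡ 32^2 = 1024 ≡ 35 (mod 43)
32^4 ≡ 35^2 = 1225 ≡ 21 (mod 43)
32^8 ≡ 21^2 = 441 ≡ 11 (mod 43)
32^16 ≡ 11^2 = 121 ≡ 35 (mod 43)
32^21 = 32^16 × 32^4 × 32^1 ≡ 35 × 21 × 32 (mod 43).
Accumulate the product:
35 × 21 = 735 ≡ 4
4 × 32 = 128 ≡ 42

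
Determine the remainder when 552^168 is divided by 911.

Compute successive squares:
552^1 ≡ 552 (mod 911)
552^2 ≡ 552^2 = 304704 ≡ 430 (mod 911)
552^4 ≡ 430^2 = 184900 ≡ 878 (mod 911)
552^8 ≡ 878^2 = 770884 ≡ 178 (mod 911)
552^16 ≡ 178^2 = 31684 ≡ 710 (mod 911)
552^32 ≡ 710^2 = 504100 ≡ 317 (mod 911)
552^64 ≡ 317^2 = 100489 ≡ 279 (mod 911)
552^128 ≡ 279^2 = 77841 ≡ 406 (mod 911)
552^168 = 552^128 × 552^32 × 552^8 ≡ 406 × 317 × 178 (mod 911).
Accumulate the product:
406 × 317 = 128702 ≡ 251
251 × 178 = 44678 ≡ 39

39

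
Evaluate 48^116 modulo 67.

By square-and-multiply:
48^1 ≡ 48 (mod 67)
48^2 ≡ 48^2 = 2304 ≡ 26 (mod 67)
48^4 ≡ 26^2 = 676 ≡ 6 (mod 67)
48^8 ≡ 6^2 = 36 (mod 67)
48^16 ≡ 36^2 = 1296 ≡ 23 (mod 67)
48^32 ≡ 23^2 = 529 ≡ 60 (mod 67)
48^64 ≡ 60^2 = 3600 ≡ 49 (mod 67)
48^116 = 48^64 × 48^32 × 48^16 × 48^4 ≡ 49 × 60 × 23 × 6 (mod 67).
Accumulate the product:
49 × 60 = 2940 ≡ 59
59 × 23 = 1357 ≡ 17
17 × 6 = 102 ≡ 35

35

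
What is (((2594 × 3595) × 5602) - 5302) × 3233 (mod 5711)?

2594 × 3595 = 9325430 ≡ 5078 (mod 5711)
5078 × 5602 = 28446956 ≡ 465 (mod 5711)
465 - 5302 = -4837 ≡ 874 (mod 5711)
874 × 3233 = 2825642 ≡ 4408 (mod 5711)

4408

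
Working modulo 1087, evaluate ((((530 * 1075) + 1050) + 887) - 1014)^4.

530 * 1075 = 569750 ≡ 162 (mod 1087)
162 + 1050 = 1212 ≡ 125 (mod 1087)
125 + 887 = 1012
1012 - 1014 = -2 ≡ 1085 (mod 1087)
(1085)^4 ≡ 16 (mod 1087)

16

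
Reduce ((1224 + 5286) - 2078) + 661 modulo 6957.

5093

1224 + 5286 = 6510
6510 - 2078 = 4432
4432 + 661 = 5093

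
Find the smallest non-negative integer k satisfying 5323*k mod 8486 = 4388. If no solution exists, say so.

gcd(5323, 8486) = 1, so a unique solution mod 8486 exists.
5323⁻¹ ≡ 6337 (mod 8486).
k ≡ 6337*4388 ≡ 6620 (mod 8486).

6620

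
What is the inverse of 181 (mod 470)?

161

470 = 2*181 + 108
181 = 1*108 + 73
108 = 1*73 + 35
73 = 2*35 + 3
35 = 11*3 + 2
3 = 1*2 + 1
2 = 2*1 + 0
gcd(181, 470) = 1, so the inverse exists.
Back-substitute for 1:
1 = 1*3 − 1*2
  = −1*35 + 12*3
  = 12*73 − 25*35
  = −25*108 + 37*73
  = 37*181 − 62*108
  = −62*470 + 161*181
So 181⁻¹ ≡ 161 (mod 470).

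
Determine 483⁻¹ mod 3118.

By the extended Euclidean algorithm:
3118 = 6*483 + 220
483 = 2*220 + 43
220 = 5*43 + 5
43 = 8*5 + 3
5 = 1*3 + 2
3 = 1*2 + 1
2 = 2*1 + 0
gcd(483, 3118) = 1, so the inverse exists.
Back-substitute for 1:
1 = 1*3 − 1*2
  = −1*5 + 2*3
  = 2*43 − 17*5
  = −17*220 + 87*43
  = 87*483 − 191*220
  = −191*3118 + 1233*483
So 483⁻¹ ≡ 1233 (mod 3118).

1233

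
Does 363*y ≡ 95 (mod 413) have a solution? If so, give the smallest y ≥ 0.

gcd(363, 413) = 1, so a unique solution mod 413 exists.
363⁻¹ ≡ 223 (mod 413).
y ≡ 223*95 ≡ 122 (mod 413).

122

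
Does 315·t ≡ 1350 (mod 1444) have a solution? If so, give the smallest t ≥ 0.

1242

gcd(315, 1444) = 1, so a unique solution mod 1444 exists.
315⁻¹ ≡ 463 (mod 1444).
t ≡ 463·1350 ≡ 1242 (mod 1444).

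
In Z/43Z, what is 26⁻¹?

5

43 = 1*26 + 17
26 = 1*17 + 9
17 = 1*9 + 8
9 = 1*8 + 1
8 = 8*1 + 0
gcd(26, 43) = 1, so the inverse exists.
Back-substitute for 1:
1 = 1*9 − 1*8
  = −1*17 + 2*9
  = 2*26 − 3*17
  = −3*43 + 5*26
So 26⁻¹ ≡ 5 (mod 43).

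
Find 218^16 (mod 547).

391

218^1 ≡ 218 (mod 547)
218^2 ≡ 218^2 = 47524 ≡ 482 (mod 547)
218^4 ≡ 482^2 = 232324 ≡ 396 (mod 547)
218^8 ≡ 396^2 = 156816 ≡ 374 (mod 547)
218^16 ≡ 374^2 = 139876 ≡ 391 (mod 547)
So 218^16 ≡ 391 (mod 547).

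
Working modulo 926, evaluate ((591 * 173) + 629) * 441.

886

591 * 173 = 102243 ≡ 383 (mod 926)
383 + 629 = 1012 ≡ 86 (mod 926)
86 * 441 = 37926 ≡ 886 (mod 926)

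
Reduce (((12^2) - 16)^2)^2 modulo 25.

6

(12)^2 ≡ 19 (mod 25)
19 - 16 = 3
(3)^2 ≡ 9 (mod 25)
(9)^2 ≡ 6 (mod 25)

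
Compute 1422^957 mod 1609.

By square-and-multiply:
1422^1 ≡ 1422 (mod 1609)
1422^2 ≡ 1422^2 = 2022084 ≡ 1180 (mod 1609)
1422^4 ≡ 1180^2 = 1392400 ≡ 615 (mod 1609)
1422^8 ≡ 615^2 = 378225 ≡ 110 (mod 1609)
1422^16 ≡ 110^2 = 12100 ≡ 837 (mod 1609)
1422^32 ≡ 837^2 = 700569 ≡ 654 (mod 1609)
1422^64 ≡ 654^2 = 427716 ≡ 1331 (mod 1609)
1422^128 ≡ 1331^2 = 1771561 ≡ 52 (mod 1609)
1422^256 ≡ 52^2 = 2704 ≡ 1095 (mod 1609)
1422^512 ≡ 1095^2 = 1199025 ≡ 320 (mod 1609)
1422^957 = 1422^512 * 1422^256 * 1422^128 * 1422^32 * 1422^16 * 1422^8 * 1422^4 * 1422^1 ≡ 320 * 1095 * 52 * 654 * 837 * 110 * 615 * 1422 (mod 1609).
Accumulate the product:
320 * 1095 = 350400 ≡ 1247
1247 * 52 = 64844 ≡ 484
484 * 654 = 316536 ≡ 1172
1172 * 837 = 980964 ≡ 1083
1083 * 110 = 119130 ≡ 64
64 * 615 = 39360 ≡ 744
744 * 1422 = 1057968 ≡ 855

855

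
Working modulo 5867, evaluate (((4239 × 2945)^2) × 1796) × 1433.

1987

4239 × 2945 = 12483855 ≡ 4746 (mod 5867)
(4746)^2 ≡ 1103 (mod 5867)
1103 × 1796 = 1980988 ≡ 3809 (mod 5867)
3809 × 1433 = 5458297 ≡ 1987 (mod 5867)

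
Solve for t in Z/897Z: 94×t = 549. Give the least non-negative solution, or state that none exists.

378

gcd(94, 897) = 1, so a unique solution mod 897 exists.
94⁻¹ ≡ 334 (mod 897).
t ≡ 334×549 ≡ 378 (mod 897).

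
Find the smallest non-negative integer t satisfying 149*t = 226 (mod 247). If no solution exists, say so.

gcd(149, 247) = 1, so a unique solution mod 247 exists.
149⁻¹ ≡ 63 (mod 247).
t ≡ 63*226 ≡ 159 (mod 247).

159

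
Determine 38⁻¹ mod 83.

83 = 2*38 + 7
38 = 5*7 + 3
7 = 2*3 + 1
3 = 3*1 + 0
gcd(38, 83) = 1, so the inverse exists.
Bézout: 1 = 11*83 − 24*38.
So 38⁻¹ ≡ −24 ≡ 59 (mod 83).

59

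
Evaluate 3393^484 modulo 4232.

484 in binary is 111100100, i.e. 484 = 256 + 128 + 64 + 32 + 4.
3393^1 ≡ 3393 (mod 4232)
3393^2 ≡ 3393^2 = 11512449 ≡ 1409 (mod 4232)
3393^4 ≡ 1409^2 = 1985281 ≡ 473 (mod 4232)
3393^8 ≡ 473^2 = 223729 ≡ 3665 (mod 4232)
3393^16 ≡ 3665^2 = 13432225 ≡ 4089 (mod 4232)
3393^32 ≡ 4089^2 = 16719921 ≡ 3521 (mod 4232)
3393^64 ≡ 3521^2 = 12397441 ≡ 1913 (mod 4232)
3393^128 ≡ 1913^2 = 3659569 ≡ 3121 (mod 4232)
3393^256 ≡ 3121^2 = 9740641 ≡ 2809 (mod 4232)
3393^484 = 3393^256 * 3393^128 * 3393^64 * 3393^32 * 3393^4 ≡ 2809 * 3121 * 1913 * 3521 * 473 (mod 4232).
Accumulate the product:
2809 * 3121 = 8766889 ≡ 2417
2417 * 1913 = 4623721 ≡ 2377
2377 * 3521 = 8369417 ≡ 2753
2753 * 473 = 1302169 ≡ 2945

2945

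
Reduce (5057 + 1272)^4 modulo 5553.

3958

5057 + 1272 = 6329 ≡ 776 (mod 5553)
(776)^4 ≡ 3958 (mod 5553)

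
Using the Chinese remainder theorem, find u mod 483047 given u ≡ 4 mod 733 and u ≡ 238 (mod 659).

289539

733⁻¹ mod 659: 733·472 ≡ 1 (mod 659), so 733⁻¹ ≡ 472.
u = 4 + 733·((238 − 4)·472 mod 659) = 4 + 733·395 = 289539.
Check: 289539 mod 733 = 4, 289539 mod 659 = 238. ✓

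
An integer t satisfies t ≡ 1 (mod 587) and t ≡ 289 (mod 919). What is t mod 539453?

587⁻¹ mod 919: 587×728 ≡ 1 (mod 919), so 587⁻¹ ≡ 728.
t = 1 + 587×((289 − 1)×728 mod 919) = 1 + 587×132 = 77485.

77485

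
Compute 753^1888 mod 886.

Using repeated squaring:
753^1 ≡ 753 (mod 886)
753^2 ≡ 753^2 = 567009 ≡ 855 (mod 886)
753^4 ≡ 855^2 = 731025 ≡ 75 (mod 886)
753^8 ≡ 75^2 = 5625 ≡ 309 (mod 886)
753^16 ≡ 309^2 = 95481 ≡ 679 (mod 886)
753^32 ≡ 679^2 = 461041 ≡ 321 (mod 886)
753^64 ≡ 321^2 = 103041 ≡ 265 (mod 886)
753^128 ≡ 265^2 = 70225 ≡ 231 (mod 886)
753^256 ≡ 231^2 = 53361 ≡ 201 (mod 886)
753^512 ≡ 201^2 = 40401 ≡ 531 (mod 886)
753^1024 ≡ 531^2 = 281961 ≡ 213 (mod 886)
753^1888 = 753^1024 * 753^512 * 753^256 * 753^64 * 753^32 ≡ 213 * 531 * 201 * 265 * 321 (mod 886).
Accumulate the product:
213 * 531 = 113103 ≡ 581
581 * 201 = 116781 ≡ 715
715 * 265 = 189475 ≡ 757
757 * 321 = 242997 ≡ 233

233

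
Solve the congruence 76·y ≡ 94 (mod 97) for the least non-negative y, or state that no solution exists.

14

gcd(76, 97) = 1, so a unique solution mod 97 exists.
76⁻¹ ≡ 60 (mod 97).
y ≡ 60·94 ≡ 14 (mod 97).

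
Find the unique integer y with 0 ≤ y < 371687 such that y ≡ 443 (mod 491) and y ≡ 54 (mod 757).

5353

491⁻¹ mod 757: 491*720 ≡ 1 (mod 757), so 491⁻¹ ≡ 720.
y = 443 + 491*((54 − 443)*720 mod 757) = 443 + 491*10 = 5353.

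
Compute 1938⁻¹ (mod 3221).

2744

By the extended Euclidean algorithm:
3221 = 1*1938 + 1283
1938 = 1*1283 + 655
1283 = 1*655 + 628
655 = 1*628 + 27
628 = 23*27 + 7
27 = 3*7 + 6
7 = 1*6 + 1
6 = 6*1 + 0
gcd(1938, 3221) = 1, so the inverse exists.
Back-substitute for 1:
1 = 1*7 − 1*6
  = −1*27 + 4*7
  = 4*628 − 93*27
  = −93*655 + 97*628
  = 97*1283 − 190*655
  = −190*1938 + 287*1283
  = 287*3221 − 477*1938
So 1938⁻¹ ≡ −477 ≡ 2744 (mod 3221).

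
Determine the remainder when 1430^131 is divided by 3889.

2686

131 in binary is 10000011, i.e. 131 = 128 + 2 + 1.
1430^1 ≡ 1430 (mod 3889)
1430^2 ≡ 1430^2 = 2044900 ≡ 3175 (mod 3889)
1430^4 ≡ 3175^2 = 10080625 ≡ 337 (mod 3889)
1430^8 ≡ 337^2 = 113569 ≡ 788 (mod 3889)
1430^16 ≡ 788^2 = 620944 ≡ 2593 (mod 3889)
1430^32 ≡ 2593^2 = 6723649 ≡ 3457 (mod 3889)
1430^64 ≡ 3457^2 = 11950849 ≡ 3841 (mod 3889)
1430^128 ≡ 3841^2 = 14753281 ≡ 2304 (mod 3889)
1430^131 = 1430^128 · 1430^2 · 1430^1 ≡ 2304 · 3175 · 1430 (mod 3889).
Accumulate the product:
2304 · 3175 = 7315200 ≡ 3880
3880 · 1430 = 5548400 ≡ 2686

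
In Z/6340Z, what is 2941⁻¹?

By the extended Euclidean algorithm:
6340 = 2×2941 + 458
2941 = 6×458 + 193
458 = 2×193 + 72
193 = 2×72 + 49
72 = 1×49 + 23
49 = 2×23 + 3
23 = 7×3 + 2
3 = 1×2 + 1
2 = 2×1 + 0
gcd(2941, 6340) = 1, so the inverse exists.
Back-substitute for 1:
1 = 1×3 − 1×2
  = −1×23 + 8×3
  = 8×49 − 17×23
  = −17×72 + 25×49
  = 25×193 − 67×72
  = −67×458 + 159×193
  = 159×2941 − 1021×458
  = −1021×6340 + 2201×2941
So 2941⁻¹ ≡ 2201 (mod 6340).

2201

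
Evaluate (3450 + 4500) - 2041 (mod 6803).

5909

3450 + 4500 = 7950 ≡ 1147 (mod 6803)
1147 - 2041 = -894 ≡ 5909 (mod 6803)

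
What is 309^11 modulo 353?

70

By square-and-multiply:
309^1 ≡ 309 (mod 353)
309^2 ≡ 309^2 = 95481 ≡ 171 (mod 353)
309^4 ≡ 171^2 = 29241 ≡ 295 (mod 353)
309^8 ≡ 295^2 = 87025 ≡ 187 (mod 353)
309^11 = 309^8 · 309^2 · 309^1 ≡ 187 · 171 · 309 (mod 353).
Accumulate the product:
187 · 171 = 31977 ≡ 207
207 · 309 = 63963 ≡ 70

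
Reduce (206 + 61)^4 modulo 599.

206 + 61 = 267
(267)^4 ≡ 64 (mod 599)

64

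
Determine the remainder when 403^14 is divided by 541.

Compute successive squares:
14 in binary is 1110, i.e. 14 = 8 + 4 + 2.
403^1 ≡ 403 (mod 541)
403^2 ≡ 403^2 = 162409 ≡ 109 (mod 541)
403^4 ≡ 109^2 = 11881 ≡ 520 (mod 541)
403^8 ≡ 520^2 = 270400 ≡ 441 (mod 541)
403^14 = 403^8 · 403^4 · 403^2 ≡ 441 · 520 · 109 (mod 541).
Accumulate the product:
441 · 520 = 229320 ≡ 477
477 · 109 = 51993 ≡ 57

57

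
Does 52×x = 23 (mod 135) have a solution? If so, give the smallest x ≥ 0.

gcd(52, 135) = 1, so a unique solution mod 135 exists.
52⁻¹ ≡ 13 (mod 135).
x ≡ 13×23 ≡ 29 (mod 135).

29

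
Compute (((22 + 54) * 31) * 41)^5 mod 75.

22 + 54 = 76 ≡ 1 (mod 75)
1 * 31 = 31
31 * 41 = 1271 ≡ 71 (mod 75)
(71)^5 ≡ 26 (mod 75)

26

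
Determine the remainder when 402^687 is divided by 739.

687 in binary is 1010101111, i.e. 687 = 512 + 128 + 32 + 8 + 4 + 2 + 1.
402^1 ≡ 402 (mod 739)
402^2 ≡ 402^2 = 161604 ≡ 502 (mod 739)
402^4 ≡ 502^2 = 252004 ≡ 5 (mod 739)
402^8 ≡ 5^2 = 25 (mod 739)
402^16 ≡ 25^2 = 625 (mod 739)
402^32 ≡ 625^2 = 390625 ≡ 433 (mod 739)
402^64 ≡ 433^2 = 187489 ≡ 522 (mod 739)
402^128 ≡ 522^2 = 272484 ≡ 532 (mod 739)
402^256 ≡ 532^2 = 283024 ≡ 726 (mod 739)
402^512 ≡ 726^2 = 527076 ≡ 169 (mod 739)
402^687 = 402^512 × 402^128 × 402^32 × 402^8 × 402^4 × 402^2 × 402^1 ≡ 169 × 532 × 433 × 25 × 5 × 502 × 402 (mod 739).
Accumulate the product:
169 × 532 = 89908 ≡ 489
489 × 433 = 211737 ≡ 383
383 × 25 = 9575 ≡ 707
707 × 5 = 3535 ≡ 579
579 × 502 = 290658 ≡ 231
231 × 402 = 92862 ≡ 487

487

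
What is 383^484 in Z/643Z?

By square-and-multiply:
484 in binary is 111100100, i.e. 484 = 256 + 128 + 64 + 32 + 4.
383^1 ≡ 383 (mod 643)
383^2 ≡ 383^2 = 146689 ≡ 85 (mod 643)
383^4 ≡ 85^2 = 7225 ≡ 152 (mod 643)
383^8 ≡ 152^2 = 23104 ≡ 599 (mod 643)
383^16 ≡ 599^2 = 358801 ≡ 7 (mod 643)
383^32 ≡ 7^2 = 49 (mod 643)
383^64 ≡ 49^2 = 2401 ≡ 472 (mod 643)
383^128 ≡ 472^2 = 222784 ≡ 306 (mod 643)
383^256 ≡ 306^2 = 93636 ≡ 401 (mod 643)
383^484 = 383^256 * 383^128 * 383^64 * 383^32 * 383^4 ≡ 401 * 306 * 472 * 49 * 152 (mod 643).
Accumulate the product:
401 * 306 = 122706 ≡ 536
536 * 472 = 252992 ≡ 293
293 * 49 = 14357 ≡ 211
211 * 152 = 32072 ≡ 565

565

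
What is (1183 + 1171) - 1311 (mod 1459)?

1043

1183 + 1171 = 2354 ≡ 895 (mod 1459)
895 - 1311 = -416 ≡ 1043 (mod 1459)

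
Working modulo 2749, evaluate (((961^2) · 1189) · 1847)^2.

(961)^2 ≡ 2606 (mod 2749)
2606 · 1189 = 3098534 ≡ 411 (mod 2749)
411 · 1847 = 759117 ≡ 393 (mod 2749)
(393)^2 ≡ 505 (mod 2749)

505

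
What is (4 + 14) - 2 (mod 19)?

4 + 14 = 18
18 - 2 = 16

16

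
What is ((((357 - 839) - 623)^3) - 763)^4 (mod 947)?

900

357 - 839 = -482 ≡ 465 (mod 947)
465 - 623 = -158 ≡ 789 (mod 947)
(789)^3 ≡ 890 (mod 947)
890 - 763 = 127
(127)^4 ≡ 900 (mod 947)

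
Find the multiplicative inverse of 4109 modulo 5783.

38

Run the extended Euclidean algorithm:
5783 = 1·4109 + 1674
4109 = 2·1674 + 761
1674 = 2·761 + 152
761 = 5·152 + 1
152 = 152·1 + 0
gcd(4109, 5783) = 1, so the inverse exists.
Bézout: 1 = −27·5783 + 38·4109.
So 4109⁻¹ ≡ 38 (mod 5783).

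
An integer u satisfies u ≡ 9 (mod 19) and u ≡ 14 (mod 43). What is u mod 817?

19⁻¹ mod 43: 19×34 ≡ 1 (mod 43), so 19⁻¹ ≡ 34.
u = 9 + 19×((14 − 9)×34 mod 43) = 9 + 19×41 = 788.

788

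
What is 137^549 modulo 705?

152

Using repeated squaring:
137^1 ≡ 137 (mod 705)
137^2 ≡ 137^2 = 18769 ≡ 439 (mod 705)
137^4 ≡ 439^2 = 192721 ≡ 256 (mod 705)
137^8 ≡ 256^2 = 65536 ≡ 676 (mod 705)
137^16 ≡ 676^2 = 456976 ≡ 136 (mod 705)
137^32 ≡ 136^2 = 18496 ≡ 166 (mod 705)
137^64 ≡ 166^2 = 27556 ≡ 61 (mod 705)
137^128 ≡ 61^2 = 3721 ≡ 196 (mod 705)
137^256 ≡ 196^2 = 38416 ≡ 346 (mod 705)
137^512 ≡ 346^2 = 119716 ≡ 571 (mod 705)
137^549 = 137^512 · 137^32 · 137^4 · 137^1 ≡ 571 · 166 · 256 · 137 (mod 705).
Accumulate the product:
571 · 166 = 94786 ≡ 316
316 · 256 = 80896 ≡ 526
526 · 137 = 72062 ≡ 152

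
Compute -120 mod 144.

-120 = -1×144 + 24, so -120 ≡ 24 (mod 144).

24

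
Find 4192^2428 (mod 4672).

Compute successive squares:
2428 in binary is 100101111100, i.e. 2428 = 2048 + 256 + 64 + 32 + 16 + 8 + 4.
4192^1 ≡ 4192 (mod 4672)
4192^2 ≡ 4192^2 = 17572864 ≡ 1472 (mod 4672)
4192^4 ≡ 1472^2 = 2166784 ≡ 3648 (mod 4672)
4192^8 ≡ 3648^2 = 13307904 ≡ 2048 (mod 4672)
4192^16 ≡ 2048^2 = 4194304 ≡ 3520 (mod 4672)
4192^32 ≡ 3520^2 = 12390400 ≡ 256 (mod 4672)
4192^64 ≡ 256^2 = 65536 ≡ 128 (mod 4672)
4192^128 ≡ 128^2 = 16384 ≡ 2368 (mod 4672)
4192^256 ≡ 2368^2 = 5607424 ≡ 1024 (mod 4672)
4192^512 ≡ 1024^2 = 1048576 ≡ 2048 (mod 4672)
4192^1024 ≡ 2048^2 = 4194304 ≡ 3520 (mod 4672)
4192^2048 ≡ 3520^2 = 12390400 ≡ 256 (mod 4672)
4192^2428 = 4192^2048 · 4192^256 · 4192^64 · 4192^32 · 4192^16 · 4192^8 · 4192^4 ≡ 256 · 1024 · 128 · 256 · 3520 · 2048 · 3648 (mod 4672).
Accumulate the product:
256 · 1024 = 262144 ≡ 512
512 · 128 = 65536 ≡ 128
128 · 256 = 32768 ≡ 64
64 · 3520 = 225280 ≡ 1024
1024 · 2048 = 2097152 ≡ 4096
4096 · 3648 = 14942208 ≡ 1152

1152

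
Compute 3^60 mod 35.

By square-and-multiply:
60 in binary is 111100, i.e. 60 = 32 + 16 + 8 + 4.
3^1 ≡ 3 (mod 35)
3^2 ≡ 3^2 = 9 (mod 35)
3^4 ≡ 9^2 = 81 ≡ 11 (mod 35)
3^8 ≡ 11^2 = 121 ≡ 16 (mod 35)
3^16 ≡ 16^2 = 256 ≡ 11 (mod 35)
3^32 ≡ 11^2 = 121 ≡ 16 (mod 35)
3^60 = 3^32 × 3^16 × 3^8 × 3^4 ≡ 16 × 11 × 16 × 11 (mod 35).
Accumulate the product:
16 × 11 = 176 ≡ 1
1 × 16 = 16
16 × 11 = 176 ≡ 1

1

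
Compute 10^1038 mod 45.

Compute successive squares:
1038 in binary is 10000001110, i.e. 1038 = 1024 + 8 + 4 + 2.
10^1 ≡ 10 (mod 45)
10^2 ≡ 10^2 = 100 ≡ 10 (mod 45)
10^4 ≡ 10^2 = 100 ≡ 10 (mod 45)
10^8 ≡ 10^2 = 100 ≡ 10 (mod 45)
10^16 ≡ 10^2 = 100 ≡ 10 (mod 45)
10^32 ≡ 10^2 = 100 ≡ 10 (mod 45)
10^64 ≡ 10^2 = 100 ≡ 10 (mod 45)
10^128 ≡ 10^2 = 100 ≡ 10 (mod 45)
10^256 ≡ 10^2 = 100 ≡ 10 (mod 45)
10^512 ≡ 10^2 = 100 ≡ 10 (mod 45)
10^1024 ≡ 10^2 = 100 ≡ 10 (mod 45)
10^1038 = 10^1024 · 10^8 · 10^4 · 10^2 ≡ 10 · 10 · 10 · 10 (mod 45).
Accumulate the product:
10 · 10 = 100 ≡ 10
10 · 10 = 100 ≡ 10
10 · 10 = 100 ≡ 10

10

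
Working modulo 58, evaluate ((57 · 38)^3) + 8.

4

57 · 38 = 2166 ≡ 20 (mod 58)
(20)^3 ≡ 54 (mod 58)
54 + 8 = 62 ≡ 4 (mod 58)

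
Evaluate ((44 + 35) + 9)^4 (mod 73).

44 + 35 = 79 ≡ 6 (mod 73)
6 + 9 = 15
(15)^4 ≡ 36 (mod 73)

36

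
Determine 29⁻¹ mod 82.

By the extended Euclidean algorithm:
82 = 2×29 + 24
29 = 1×24 + 5
24 = 4×5 + 4
5 = 1×4 + 1
4 = 4×1 + 0
gcd(29, 82) = 1, so the inverse exists.
Back-substitute for 1:
1 = 1×5 − 1×4
  = −1×24 + 5×5
  = 5×29 − 6×24
  = −6×82 + 17×29
So 29⁻¹ ≡ 17 (mod 82).

17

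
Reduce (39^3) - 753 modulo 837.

(39)^3 ≡ 729 (mod 837)
729 - 753 = -24 ≡ 813 (mod 837)

813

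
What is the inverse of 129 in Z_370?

By the extended Euclidean algorithm:
370 = 2×129 + 112
129 = 1×112 + 17
112 = 6×17 + 10
17 = 1×10 + 7
10 = 1×7 + 3
7 = 2×3 + 1
3 = 3×1 + 0
gcd(129, 370) = 1, so the inverse exists.
Bézout: 1 = −38×370 + 109×129.
So 129⁻¹ ≡ 109 (mod 370).

109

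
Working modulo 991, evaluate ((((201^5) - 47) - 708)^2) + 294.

(201)^5 ≡ 461 (mod 991)
461 - 47 = 414
414 - 708 = -294 ≡ 697 (mod 991)
(697)^2 ≡ 219 (mod 991)
219 + 294 = 513

513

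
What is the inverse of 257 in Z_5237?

4157

By the extended Euclidean algorithm:
5237 = 20·257 + 97
257 = 2·97 + 63
97 = 1·63 + 34
63 = 1·34 + 29
34 = 1·29 + 5
29 = 5·5 + 4
5 = 1·4 + 1
4 = 4·1 + 0
gcd(257, 5237) = 1, so the inverse exists.
Back-substitute for 1:
1 = 1·5 − 1·4
  = −1·29 + 6·5
  = 6·34 − 7·29
  = −7·63 + 13·34
  = 13·97 − 20·63
  = −20·257 + 53·97
  = 53·5237 − 1080·257
So 257⁻¹ ≡ −1080 ≡ 4157 (mod 5237).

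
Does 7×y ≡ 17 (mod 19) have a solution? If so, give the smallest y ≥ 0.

16

gcd(7, 19) = 1, so a unique solution mod 19 exists.
7⁻¹ ≡ 11 (mod 19).
y ≡ 11×17 ≡ 16 (mod 19).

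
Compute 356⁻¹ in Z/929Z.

655

929 = 2×356 + 217
356 = 1×217 + 139
217 = 1×139 + 78
139 = 1×78 + 61
78 = 1×61 + 17
61 = 3×17 + 10
17 = 1×10 + 7
10 = 1×7 + 3
7 = 2×3 + 1
3 = 3×1 + 0
gcd(356, 929) = 1, so the inverse exists.
Back-substitute for 1:
1 = 1×7 − 2×3
  = −2×10 + 3×7
  = 3×17 − 5×10
  = −5×61 + 18×17
  = 18×78 − 23×61
  = −23×139 + 41×78
  = 41×217 − 64×139
  = −64×356 + 105×217
  = 105×929 − 274×356
So 356⁻¹ ≡ −274 ≡ 655 (mod 929).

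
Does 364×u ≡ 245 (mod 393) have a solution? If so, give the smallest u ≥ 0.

gcd(364, 393) = 1, so a unique solution mod 393 exists.
364⁻¹ ≡ 271 (mod 393).
u ≡ 271×245 ≡ 371 (mod 393).

371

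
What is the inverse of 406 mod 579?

Run the extended Euclidean algorithm:
579 = 1×406 + 173
406 = 2×173 + 60
173 = 2×60 + 53
60 = 1×53 + 7
53 = 7×7 + 4
7 = 1×4 + 3
4 = 1×3 + 1
3 = 3×1 + 0
gcd(406, 579) = 1, so the inverse exists.
Back-substitute for 1:
1 = 1×4 − 1×3
  = −1×7 + 2×4
  = 2×53 − 15×7
  = −15×60 + 17×53
  = 17×173 − 49×60
  = −49×406 + 115×173
  = 115×579 − 164×406
So 406⁻¹ ≡ −164 ≡ 415 (mod 579).

415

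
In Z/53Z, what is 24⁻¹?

53 = 2·24 + 5
24 = 4·5 + 4
5 = 1·4 + 1
4 = 4·1 + 0
gcd(24, 53) = 1, so the inverse exists.
Bézout: 1 = 5·53 − 11·24.
So 24⁻¹ ≡ −11 ≡ 42 (mod 53).

42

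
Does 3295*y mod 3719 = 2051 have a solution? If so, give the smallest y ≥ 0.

gcd(3295, 3719) = 1, so a unique solution mod 3719 exists.
3295⁻¹ ≡ 2377 (mod 3719).
y ≡ 2377*2051 ≡ 3337 (mod 3719).

3337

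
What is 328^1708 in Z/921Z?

112

By square-and-multiply:
1708 in binary is 11010101100, i.e. 1708 = 1024 + 512 + 128 + 32 + 8 + 4.
328^1 ≡ 328 (mod 921)
328^2 ≡ 328^2 = 107584 ≡ 748 (mod 921)
328^4 ≡ 748^2 = 559504 ≡ 457 (mod 921)
328^8 ≡ 457^2 = 208849 ≡ 703 (mod 921)
328^16 ≡ 703^2 = 494209 ≡ 553 (mod 921)
328^32 ≡ 553^2 = 305809 ≡ 37 (mod 921)
328^64 ≡ 37^2 = 1369 ≡ 448 (mod 921)
328^128 ≡ 448^2 = 200704 ≡ 847 (mod 921)
328^256 ≡ 847^2 = 717409 ≡ 871 (mod 921)
328^512 ≡ 871^2 = 758641 ≡ 658 (mod 921)
328^1024 ≡ 658^2 = 432964 ≡ 94 (mod 921)
328^1708 = 328^1024 · 328^512 · 328^128 · 328^32 · 328^8 · 328^4 ≡ 94 · 658 · 847 · 37 · 703 · 457 (mod 921).
Accumulate the product:
94 · 658 = 61852 ≡ 145
145 · 847 = 122815 ≡ 322
322 · 37 = 11914 ≡ 862
862 · 703 = 605986 ≡ 889
889 · 457 = 406273 ≡ 112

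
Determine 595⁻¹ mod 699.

289

Apply the Euclidean algorithm and back-substitute:
699 = 1×595 + 104
595 = 5×104 + 75
104 = 1×75 + 29
75 = 2×29 + 17
29 = 1×17 + 12
17 = 1×12 + 5
12 = 2×5 + 2
5 = 2×2 + 1
2 = 2×1 + 0
gcd(595, 699) = 1, so the inverse exists.
Bézout: 1 = −246×699 + 289×595.
So 595⁻¹ ≡ 289 (mod 699).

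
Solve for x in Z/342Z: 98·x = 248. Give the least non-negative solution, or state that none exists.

gcd(98, 342) = 2, and 2 | 248, so solutions exist.
Divide through by 2: 49·x = 124 (mod 171).
49⁻¹ ≡ 7 (mod 171).
x ≡ 7·124 ≡ 13 (mod 171).
The smallest non-negative solution is x = 13.

13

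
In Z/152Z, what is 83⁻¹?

Run the extended Euclidean algorithm:
152 = 1·83 + 69
83 = 1·69 + 14
69 = 4·14 + 13
14 = 1·13 + 1
13 = 13·1 + 0
gcd(83, 152) = 1, so the inverse exists.
Back-substitute for 1:
1 = 1·14 − 1·13
  = −1·69 + 5·14
  = 5·83 − 6·69
  = −6·152 + 11·83
So 83⁻¹ ≡ 11 (mod 152).

11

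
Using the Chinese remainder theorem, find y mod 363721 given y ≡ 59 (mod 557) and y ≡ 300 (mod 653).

199465

557⁻¹ mod 653: 557×34 ≡ 1 (mod 653), so 557⁻¹ ≡ 34.
y = 59 + 557×((300 − 59)×34 mod 653) = 59 + 557×358 = 199465.
Check: 199465 mod 557 = 59, 199465 mod 653 = 300. ✓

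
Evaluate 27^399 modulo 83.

4

Compute successive squares:
399 in binary is 110001111, i.e. 399 = 256 + 128 + 8 + 4 + 2 + 1.
27^1 ≡ 27 (mod 83)
27^2 ≡ 27^2 = 729 ≡ 65 (mod 83)
27^4 ≡ 65^2 = 4225 ≡ 75 (mod 83)
27^8 ≡ 75^2 = 5625 ≡ 64 (mod 83)
27^16 ≡ 64^2 = 4096 ≡ 29 (mod 83)
27^32 ≡ 29^2 = 841 ≡ 11 (mod 83)
27^64 ≡ 11^2 = 121 ≡ 38 (mod 83)
27^128 ≡ 38^2 = 1444 ≡ 33 (mod 83)
27^256 ≡ 33^2 = 1089 ≡ 10 (mod 83)
27^399 = 27^256 * 27^128 * 27^8 * 27^4 * 27^2 * 27^1 ≡ 10 * 33 * 64 * 75 * 65 * 27 (mod 83).
Accumulate the product:
10 * 33 = 330 ≡ 81
81 * 64 = 5184 ≡ 38
38 * 75 = 2850 ≡ 28
28 * 65 = 1820 ≡ 77
77 * 27 = 2079 ≡ 4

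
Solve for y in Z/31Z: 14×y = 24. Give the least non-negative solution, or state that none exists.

15

gcd(14, 31) = 1, so a unique solution mod 31 exists.
14⁻¹ ≡ 20 (mod 31).
y ≡ 20×24 ≡ 15 (mod 31).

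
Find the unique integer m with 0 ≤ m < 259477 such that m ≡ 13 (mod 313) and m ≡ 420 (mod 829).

313⁻¹ mod 829: 313×98 ≡ 1 (mod 829), so 313⁻¹ ≡ 98.
m = 13 + 313×((420 − 13)×98 mod 829) = 13 + 313×94 = 29435.
Check: 29435 mod 313 = 13, 29435 mod 829 = 420. ✓

29435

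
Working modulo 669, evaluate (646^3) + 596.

471

(646)^3 ≡ 544 (mod 669)
544 + 596 = 1140 ≡ 471 (mod 669)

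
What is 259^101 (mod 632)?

539

Compute successive squares:
101 in binary is 1100101, i.e. 101 = 64 + 32 + 4 + 1.
259^1 ≡ 259 (mod 632)
259^2 ≡ 259^2 = 67081 ≡ 89 (mod 632)
259^4 ≡ 89^2 = 7921 ≡ 337 (mod 632)
259^8 ≡ 337^2 = 113569 ≡ 441 (mod 632)
259^16 ≡ 441^2 = 194481 ≡ 457 (mod 632)
259^32 ≡ 457^2 = 208849 ≡ 289 (mod 632)
259^64 ≡ 289^2 = 83521 ≡ 97 (mod 632)
259^101 = 259^64 * 259^32 * 259^4 * 259^1 ≡ 97 * 289 * 337 * 259 (mod 632).
Accumulate the product:
97 * 289 = 28033 ≡ 225
225 * 337 = 75825 ≡ 617
617 * 259 = 159803 ≡ 539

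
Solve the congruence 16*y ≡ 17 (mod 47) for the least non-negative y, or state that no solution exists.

gcd(16, 47) = 1, so a unique solution mod 47 exists.
16⁻¹ ≡ 3 (mod 47).
y ≡ 3*17 ≡ 4 (mod 47).

4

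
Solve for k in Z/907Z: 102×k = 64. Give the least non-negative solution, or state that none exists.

gcd(102, 907) = 1, so a unique solution mod 907 exists.
102⁻¹ ≡ 578 (mod 907).
k ≡ 578×64 ≡ 712 (mod 907).

712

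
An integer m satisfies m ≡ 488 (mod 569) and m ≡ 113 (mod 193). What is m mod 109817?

569⁻¹ mod 193: 569×135 ≡ 1 (mod 193), so 569⁻¹ ≡ 135.
m = 488 + 569×((113 − 488)×135 mod 193) = 488 + 569×134 = 76734.

76734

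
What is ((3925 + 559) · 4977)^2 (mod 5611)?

3814

3925 + 559 = 4484
4484 · 4977 = 22316868 ≡ 1921 (mod 5611)
(1921)^2 ≡ 3814 (mod 5611)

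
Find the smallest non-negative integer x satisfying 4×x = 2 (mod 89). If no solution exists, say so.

gcd(4, 89) = 1, so a unique solution mod 89 exists.
4⁻¹ ≡ 67 (mod 89).
x ≡ 67×2 ≡ 45 (mod 89).

45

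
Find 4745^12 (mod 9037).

By square-and-multiply:
4745^1 ≡ 4745 (mod 9037)
4745^2 ≡ 4745^2 = 22515025 ≡ 3858 (mod 9037)
4745^4 ≡ 3858^2 = 14884164 ≡ 225 (mod 9037)
4745^8 ≡ 225^2 = 50625 ≡ 5440 (mod 9037)
4745^12 = 4745^8 · 4745^4 ≡ 5440 · 225 (mod 9037).
5440 · 225 = 1224000 ≡ 4005 (mod 9037).

4005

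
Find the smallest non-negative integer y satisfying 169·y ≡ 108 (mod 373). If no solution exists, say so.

gcd(169, 373) = 1, so a unique solution mod 373 exists.
169⁻¹ ≡ 309 (mod 373).
y ≡ 309·108 ≡ 175 (mod 373).

175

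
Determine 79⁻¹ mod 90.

90 = 1·79 + 11
79 = 7·11 + 2
11 = 5·2 + 1
2 = 2·1 + 0
gcd(79, 90) = 1, so the inverse exists.
Bézout: 1 = 36·90 − 41·79.
So 79⁻¹ ≡ −41 ≡ 49 (mod 90).

49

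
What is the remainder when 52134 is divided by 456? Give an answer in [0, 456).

150

52134 = 114*456 + 150, so 52134 ≡ 150 (mod 456).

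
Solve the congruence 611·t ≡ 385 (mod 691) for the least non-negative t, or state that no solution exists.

gcd(611, 691) = 1, so a unique solution mod 691 exists.
611⁻¹ ≡ 95 (mod 691).
t ≡ 95·385 ≡ 643 (mod 691).

643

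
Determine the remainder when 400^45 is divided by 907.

Compute successive squares:
45 in binary is 101101, i.e. 45 = 32 + 8 + 4 + 1.
400^1 ≡ 400 (mod 907)
400^2 ≡ 400^2 = 160000 ≡ 368 (mod 907)
400^4 ≡ 368^2 = 135424 ≡ 281 (mod 907)
400^8 ≡ 281^2 = 78961 ≡ 52 (mod 907)
400^16 ≡ 52^2 = 2704 ≡ 890 (mod 907)
400^32 ≡ 890^2 = 792100 ≡ 289 (mod 907)
400^45 = 400^32 × 400^8 × 400^4 × 400^1 ≡ 289 × 52 × 281 × 400 (mod 907).
Accumulate the product:
289 × 52 = 15028 ≡ 516
516 × 281 = 144996 ≡ 783
783 × 400 = 313200 ≡ 285

285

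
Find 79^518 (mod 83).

27

79^1 ≡ 79 (mod 83)
79^2 ≡ 79^2 = 6241 ≡ 16 (mod 83)
79^4 ≡ 16^2 = 256 ≡ 7 (mod 83)
79^8 ≡ 7^2 = 49 (mod 83)
79^16 ≡ 49^2 = 2401 ≡ 77 (mod 83)
79^32 ≡ 77^2 = 5929 ≡ 36 (mod 83)
79^64 ≡ 36^2 = 1296 ≡ 51 (mod 83)
79^128 ≡ 51^2 = 2601 ≡ 28 (mod 83)
79^256 ≡ 28^2 = 784 ≡ 37 (mod 83)
79^512 ≡ 37^2 = 1369 ≡ 41 (mod 83)
79^518 = 79^512 * 79^4 * 79^2 ≡ 41 * 7 * 16 (mod 83).
Accumulate the product:
41 * 7 = 287 ≡ 38
38 * 16 = 608 ≡ 27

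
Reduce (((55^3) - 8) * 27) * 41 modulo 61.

(55)^3 ≡ 28 (mod 61)
28 - 8 = 20
20 * 27 = 540 ≡ 52 (mod 61)
52 * 41 = 2132 ≡ 58 (mod 61)

58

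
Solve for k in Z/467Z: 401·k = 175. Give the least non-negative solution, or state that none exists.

gcd(401, 467) = 1, so a unique solution mod 467 exists.
401⁻¹ ≡ 375 (mod 467).
k ≡ 375·175 ≡ 245 (mod 467).

245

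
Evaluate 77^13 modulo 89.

12

Using repeated squaring:
13 in binary is 1101, i.e. 13 = 8 + 4 + 1.
77^1 ≡ 77 (mod 89)
77^2 ≡ 77^2 = 5929 ≡ 55 (mod 89)
77^4 ≡ 55^2 = 3025 ≡ 88 (mod 89)
77^8 ≡ 88^2 = 7744 ≡ 1 (mod 89)
77^13 = 77^8 · 77^4 · 77^1 ≡ 1 · 88 · 77 (mod 89).
Accumulate the product:
1 · 88 = 88
88 · 77 = 6776 ≡ 12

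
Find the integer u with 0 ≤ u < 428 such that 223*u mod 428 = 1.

119

428 = 1×223 + 205
223 = 1×205 + 18
205 = 11×18 + 7
18 = 2×7 + 4
7 = 1×4 + 3
4 = 1×3 + 1
3 = 3×1 + 0
gcd(223, 428) = 1, so the inverse exists.
Bézout: 1 = −62×428 + 119×223.
So 223⁻¹ ≡ 119 (mod 428).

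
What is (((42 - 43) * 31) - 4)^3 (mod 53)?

42 - 43 = -1 ≡ 52 (mod 53)
52 * 31 = 1612 ≡ 22 (mod 53)
22 - 4 = 18
(18)^3 ≡ 2 (mod 53)

2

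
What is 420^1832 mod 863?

Using repeated squaring:
1832 in binary is 11100101000, i.e. 1832 = 1024 + 512 + 256 + 32 + 8.
420^1 ≡ 420 (mod 863)
420^2 ≡ 420^2 = 176400 ≡ 348 (mod 863)
420^4 ≡ 348^2 = 121104 ≡ 284 (mod 863)
420^8 ≡ 284^2 = 80656 ≡ 397 (mod 863)
420^16 ≡ 397^2 = 157609 ≡ 543 (mod 863)
420^32 ≡ 543^2 = 294849 ≡ 566 (mod 863)
420^64 ≡ 566^2 = 320356 ≡ 183 (mod 863)
420^128 ≡ 183^2 = 33489 ≡ 695 (mod 863)
420^256 ≡ 695^2 = 483025 ≡ 608 (mod 863)
420^512 ≡ 608^2 = 369664 ≡ 300 (mod 863)
420^1024 ≡ 300^2 = 90000 ≡ 248 (mod 863)
420^1832 = 420^1024 × 420^512 × 420^256 × 420^32 × 420^8 ≡ 248 × 300 × 608 × 566 × 397 (mod 863).
Accumulate the product:
248 × 300 = 74400 ≡ 182
182 × 608 = 110656 ≡ 192
192 × 566 = 108672 ≡ 797
797 × 397 = 316409 ≡ 551

551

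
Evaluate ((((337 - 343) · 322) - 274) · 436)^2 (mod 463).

337 - 343 = -6 ≡ 457 (mod 463)
457 · 322 = 147154 ≡ 383 (mod 463)
383 - 274 = 109
109 · 436 = 47524 ≡ 298 (mod 463)
(298)^2 ≡ 371 (mod 463)

371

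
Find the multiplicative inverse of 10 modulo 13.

4

Apply the Euclidean algorithm and back-substitute:
13 = 1·10 + 3
10 = 3·3 + 1
3 = 3·1 + 0
gcd(10, 13) = 1, so the inverse exists.
Back-substitute for 1:
1 = 1·10 − 3·3
  = −3·13 + 4·10
So 10⁻¹ ≡ 4 (mod 13).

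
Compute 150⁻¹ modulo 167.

167 = 1·150 + 17
150 = 8·17 + 14
17 = 1·14 + 3
14 = 4·3 + 2
3 = 1·2 + 1
2 = 2·1 + 0
gcd(150, 167) = 1, so the inverse exists.
Back-substitute for 1:
1 = 1·3 − 1·2
  = −1·14 + 5·3
  = 5·17 − 6·14
  = −6·150 + 53·17
  = 53·167 − 59·150
So 150⁻¹ ≡ −59 ≡ 108 (mod 167).

108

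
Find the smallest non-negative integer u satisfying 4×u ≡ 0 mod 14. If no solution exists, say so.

0

gcd(4, 14) = 2, and 2 | 0, so solutions exist.
Divide through by 2: 2×u ≡ 0 (mod 7).
2⁻¹ ≡ 4 (mod 7).
u ≡ 4×0 ≡ 0 (mod 7).
The smallest non-negative solution is u = 0.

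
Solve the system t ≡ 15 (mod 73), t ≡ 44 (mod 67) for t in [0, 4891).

73⁻¹ mod 67: 73×56 ≡ 1 (mod 67), so 73⁻¹ ≡ 56.
t = 15 + 73×((44 − 15)×56 mod 67) = 15 + 73×16 = 1183.

1183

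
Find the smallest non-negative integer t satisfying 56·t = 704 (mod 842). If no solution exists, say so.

193

gcd(56, 842) = 2, and 2 | 704, so solutions exist.
Divide through by 2: 28·t ≡ 352 mod 421.
28⁻¹ ≡ 406 (mod 421).
t ≡ 406·352 ≡ 193 (mod 421).
The smallest non-negative solution is t = 193.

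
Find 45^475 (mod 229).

Using repeated squaring:
475 in binary is 111011011, i.e. 475 = 256 + 128 + 64 + 16 + 8 + 2 + 1.
45^1 ≡ 45 (mod 229)
45^2 ≡ 45^2 = 2025 ≡ 193 (mod 229)
45^4 ≡ 193^2 = 37249 ≡ 151 (mod 229)
45^8 ≡ 151^2 = 22801 ≡ 130 (mod 229)
45^16 ≡ 130^2 = 16900 ≡ 183 (mod 229)
45^32 ≡ 183^2 = 33489 ≡ 55 (mod 229)
45^64 ≡ 55^2 = 3025 ≡ 48 (mod 229)
45^128 ≡ 48^2 = 2304 ≡ 14 (mod 229)
45^256 ≡ 14^2 = 196 (mod 229)
45^475 = 45^256 × 45^128 × 45^64 × 45^16 × 45^8 × 45^2 × 45^1 ≡ 196 × 14 × 48 × 183 × 130 × 193 × 45 (mod 229).
Accumulate the product:
196 × 14 = 2744 ≡ 225
225 × 48 = 10800 ≡ 37
37 × 183 = 6771 ≡ 130
130 × 130 = 16900 ≡ 183
183 × 193 = 35319 ≡ 53
53 × 45 = 2385 ≡ 95

95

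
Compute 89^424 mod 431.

89^1 ≡ 89 (mod 431)
89^2 ≡ 89^2 = 7921 ≡ 163 (mod 431)
89^4 ≡ 163^2 = 26569 ≡ 278 (mod 431)
89^8 ≡ 278^2 = 77284 ≡ 135 (mod 431)
89^16 ≡ 135^2 = 18225 ≡ 123 (mod 431)
89^32 ≡ 123^2 = 15129 ≡ 44 (mod 431)
89^64 ≡ 44^2 = 1936 ≡ 212 (mod 431)
89^128 ≡ 212^2 = 44944 ≡ 120 (mod 431)
89^256 ≡ 120^2 = 14400 ≡ 177 (mod 431)
89^424 = 89^256 * 89^128 * 89^32 * 89^8 ≡ 177 * 120 * 44 * 135 (mod 431).
Accumulate the product:
177 * 120 = 21240 ≡ 121
121 * 44 = 5324 ≡ 152
152 * 135 = 20520 ≡ 263

263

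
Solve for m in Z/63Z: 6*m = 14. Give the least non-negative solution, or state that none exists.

no solution

gcd(6, 63) = 3, and 3 does not divide 14.
So the congruence has no solution.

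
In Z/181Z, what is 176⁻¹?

181 = 1*176 + 5
176 = 35*5 + 1
5 = 5*1 + 0
gcd(176, 181) = 1, so the inverse exists.
Back-substitute for 1:
1 = 1*176 − 35*5
  = −35*181 + 36*176
So 176⁻¹ ≡ 36 (mod 181).

36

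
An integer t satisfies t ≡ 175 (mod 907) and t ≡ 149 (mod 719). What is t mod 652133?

76363

907⁻¹ mod 719: 907·218 ≡ 1 (mod 719), so 907⁻¹ ≡ 218.
t = 175 + 907·((149 − 175)·218 mod 719) = 175 + 907·84 = 76363.
Check: 76363 mod 907 = 175, 76363 mod 719 = 149. ✓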